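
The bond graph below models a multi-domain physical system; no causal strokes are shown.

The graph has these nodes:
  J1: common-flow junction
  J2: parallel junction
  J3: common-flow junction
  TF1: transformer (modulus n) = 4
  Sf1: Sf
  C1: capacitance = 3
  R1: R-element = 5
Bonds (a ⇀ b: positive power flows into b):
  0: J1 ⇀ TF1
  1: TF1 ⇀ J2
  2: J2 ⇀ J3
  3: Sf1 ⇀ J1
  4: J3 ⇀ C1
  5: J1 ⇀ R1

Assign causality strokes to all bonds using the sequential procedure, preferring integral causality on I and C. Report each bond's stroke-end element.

β3 |Sf1  (Sf1 (Sf) sets flow on bond)
β0 |J1  (J1 flow already set via bond 3)
β5 |J1  (J1: bond 3 brought flow, rest push out)
β1 |TF1  (TF TF1: opposite of bond 0)
β2 |J2  (closing 0-jn rule on J2)
β4 |J3  (common-f at J3 fixed by 2)

β0 stroke→J1
β1 stroke→TF1
β2 stroke→J2
β3 stroke→Sf1
β4 stroke→J3
β5 stroke→J1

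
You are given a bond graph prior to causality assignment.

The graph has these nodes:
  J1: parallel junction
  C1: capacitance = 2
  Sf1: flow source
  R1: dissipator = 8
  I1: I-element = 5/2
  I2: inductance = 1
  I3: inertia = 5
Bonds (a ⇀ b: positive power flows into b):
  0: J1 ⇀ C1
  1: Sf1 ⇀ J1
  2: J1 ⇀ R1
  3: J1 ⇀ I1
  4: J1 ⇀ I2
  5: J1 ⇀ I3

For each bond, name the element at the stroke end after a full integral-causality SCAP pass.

b0 |J1
b1 |Sf1
b2 |R1
b3 |I1
b4 |I2
b5 |I3

#1 →Sf1  (Sf1 fixes flow; stroke at Sf1)
#0 →J1  (C1 outputs effort q/C1)
#2 →R1  (J1: bond 0 brought effort, rest push out)
#3 →I1  (J1: bond 0 brought effort, rest push out)
#4 →I2  (J1: bond 0 brought effort, rest push out)
#5 →I3  (J1: bond 0 brought effort, rest push out)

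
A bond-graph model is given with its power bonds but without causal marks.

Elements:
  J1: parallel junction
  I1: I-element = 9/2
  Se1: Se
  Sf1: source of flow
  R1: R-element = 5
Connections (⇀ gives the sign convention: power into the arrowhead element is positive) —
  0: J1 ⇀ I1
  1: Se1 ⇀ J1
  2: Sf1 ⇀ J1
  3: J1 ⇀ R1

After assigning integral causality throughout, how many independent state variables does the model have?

#1 stroke at J1  (source Se1 imposes e)
#2 stroke at Sf1  (Sf1: flow source, stroke at near end)
#0 stroke at I1  (J1 effort already set via bond 1)
#3 stroke at R1  (common-e at J1 fixed by 1)

1  (I1 all integral)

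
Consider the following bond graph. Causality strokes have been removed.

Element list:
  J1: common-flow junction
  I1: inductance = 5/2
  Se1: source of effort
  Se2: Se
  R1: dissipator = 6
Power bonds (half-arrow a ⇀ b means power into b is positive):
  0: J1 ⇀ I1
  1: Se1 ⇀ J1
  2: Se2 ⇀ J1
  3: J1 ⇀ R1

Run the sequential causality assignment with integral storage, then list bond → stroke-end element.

b1 →J1  (Se1: effort source, stroke at far end)
b2 →J1  (Se2 (Se) sets effort on bond)
b0 →I1  (I1 outputs flow p/I1)
b3 →J1  (common-f at J1 fixed by 0)

β0 |I1
β1 |J1
β2 |J1
β3 |J1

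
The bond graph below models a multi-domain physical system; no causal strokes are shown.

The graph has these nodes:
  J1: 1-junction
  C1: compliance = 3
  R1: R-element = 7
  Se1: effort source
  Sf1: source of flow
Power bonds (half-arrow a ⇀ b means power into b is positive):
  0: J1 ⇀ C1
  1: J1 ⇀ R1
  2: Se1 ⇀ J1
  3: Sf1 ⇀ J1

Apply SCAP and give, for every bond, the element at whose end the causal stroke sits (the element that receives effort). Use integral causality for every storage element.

bond 0 →J1
bond 1 →J1
bond 2 →J1
bond 3 →Sf1

b2 |J1  (Se1: effort source, stroke at far end)
b3 |Sf1  (Sf1: flow source, stroke at near end)
b0 |J1  (J1: bond 3 brought flow, rest push out)
b1 |J1  (common-f at J1 fixed by 3)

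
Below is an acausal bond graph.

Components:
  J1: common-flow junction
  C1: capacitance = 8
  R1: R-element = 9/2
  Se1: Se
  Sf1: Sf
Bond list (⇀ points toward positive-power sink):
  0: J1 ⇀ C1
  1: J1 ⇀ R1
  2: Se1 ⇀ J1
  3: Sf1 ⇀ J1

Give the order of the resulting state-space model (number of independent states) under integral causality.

1  (C1 all integral)

β2 →J1  (Se1: effort source, stroke at far end)
β3 →Sf1  (Sf1 (Sf) sets flow on bond)
β0 →J1  (J1 flow already set via bond 3)
β1 →J1  (J1: bond 3 brought flow, rest push out)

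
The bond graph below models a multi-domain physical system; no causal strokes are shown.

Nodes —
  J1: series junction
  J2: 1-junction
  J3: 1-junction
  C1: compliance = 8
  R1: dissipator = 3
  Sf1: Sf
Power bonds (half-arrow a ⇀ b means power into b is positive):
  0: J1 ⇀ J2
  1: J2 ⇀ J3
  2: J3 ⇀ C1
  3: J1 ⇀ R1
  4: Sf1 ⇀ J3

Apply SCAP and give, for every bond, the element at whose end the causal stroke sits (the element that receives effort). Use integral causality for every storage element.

#4 stroke at Sf1  (Sf1 fixes flow; stroke at Sf1)
#1 stroke at J3  (1-jn J3 has f-setter on 4)
#2 stroke at J3  (J3 flow already set via bond 4)
#0 stroke at J2  (J2 flow already set via bond 1)
#3 stroke at J1  (1-jn J1 has f-setter on 0)

bond 0 stroke→J2
bond 1 stroke→J3
bond 2 stroke→J3
bond 3 stroke→J1
bond 4 stroke→Sf1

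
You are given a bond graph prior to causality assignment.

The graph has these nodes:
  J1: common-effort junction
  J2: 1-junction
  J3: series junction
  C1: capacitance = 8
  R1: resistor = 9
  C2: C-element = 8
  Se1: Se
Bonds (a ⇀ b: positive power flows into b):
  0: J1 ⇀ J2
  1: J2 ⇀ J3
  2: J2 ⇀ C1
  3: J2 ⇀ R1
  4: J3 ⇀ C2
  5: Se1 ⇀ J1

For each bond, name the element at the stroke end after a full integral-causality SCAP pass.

b0 →J2
b1 →J2
b2 →J2
b3 →R1
b4 →J3
b5 →J1

#5 stroke at J1  (Se1: effort source, stroke at far end)
#0 stroke at J2  (0-jn J1 has e-setter on 5)
#2 stroke at J2  (C1 integral (e out))
#4 stroke at J3  (C2 integral (e out))
#1 stroke at J2  (only one flow-in slot at J3)
#3 stroke at R1  (J2 needs exactly one f-in)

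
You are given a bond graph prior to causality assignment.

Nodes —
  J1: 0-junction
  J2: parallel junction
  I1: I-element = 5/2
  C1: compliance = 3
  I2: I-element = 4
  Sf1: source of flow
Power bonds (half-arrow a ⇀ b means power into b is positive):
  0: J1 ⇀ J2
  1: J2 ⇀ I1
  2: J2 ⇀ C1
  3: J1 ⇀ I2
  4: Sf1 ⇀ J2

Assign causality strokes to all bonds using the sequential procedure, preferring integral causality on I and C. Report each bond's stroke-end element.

β4 stroke→Sf1  (Sf1 fixes flow; stroke at Sf1)
β1 stroke→I1  (prefer integral on I1)
β2 stroke→J2  (C1 integral (e out))
β0 stroke→J1  (0-jn J2 has e-setter on 2)
β3 stroke→I2  (0-jn J1 has e-setter on 0)

bond 0 stroke at J1
bond 1 stroke at I1
bond 2 stroke at J2
bond 3 stroke at I2
bond 4 stroke at Sf1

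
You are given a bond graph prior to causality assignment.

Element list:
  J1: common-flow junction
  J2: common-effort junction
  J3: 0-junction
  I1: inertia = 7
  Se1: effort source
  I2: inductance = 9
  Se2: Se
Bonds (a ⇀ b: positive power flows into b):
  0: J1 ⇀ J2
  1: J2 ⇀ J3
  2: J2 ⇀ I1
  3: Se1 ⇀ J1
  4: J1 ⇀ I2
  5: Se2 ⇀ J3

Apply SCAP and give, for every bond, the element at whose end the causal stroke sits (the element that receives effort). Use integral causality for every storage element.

β3 stroke at J1  (Se1 (Se) sets effort on bond)
β5 stroke at J3  (Se2 (Se) sets effort on bond)
β1 stroke at J2  (common-e at J3 fixed by 5)
β0 stroke at J1  (J2 effort already set via bond 1)
β2 stroke at I1  (J2 effort already set via bond 1)
β4 stroke at I2  (only one flow-in slot at J1)

bond 0 stroke→J1
bond 1 stroke→J2
bond 2 stroke→I1
bond 3 stroke→J1
bond 4 stroke→I2
bond 5 stroke→J3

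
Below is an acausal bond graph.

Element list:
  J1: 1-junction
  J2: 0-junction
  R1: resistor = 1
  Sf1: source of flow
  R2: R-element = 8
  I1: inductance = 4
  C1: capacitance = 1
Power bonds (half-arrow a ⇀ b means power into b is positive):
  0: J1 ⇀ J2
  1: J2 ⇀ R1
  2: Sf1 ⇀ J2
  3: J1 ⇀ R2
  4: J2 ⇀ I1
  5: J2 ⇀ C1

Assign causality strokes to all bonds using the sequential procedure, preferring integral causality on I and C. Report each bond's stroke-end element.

β2 →Sf1  (Sf1: flow source, stroke at near end)
β4 →I1  (I1: I, integral causality)
β5 →J2  (C1: C, integral causality)
β0 →J1  (J2 effort already set via bond 5)
β1 →R1  (common-e at J2 fixed by 5)
β3 →R2  (J1: last free bond brings flow in)

bond 0 |J1
bond 1 |R1
bond 2 |Sf1
bond 3 |R2
bond 4 |I1
bond 5 |J2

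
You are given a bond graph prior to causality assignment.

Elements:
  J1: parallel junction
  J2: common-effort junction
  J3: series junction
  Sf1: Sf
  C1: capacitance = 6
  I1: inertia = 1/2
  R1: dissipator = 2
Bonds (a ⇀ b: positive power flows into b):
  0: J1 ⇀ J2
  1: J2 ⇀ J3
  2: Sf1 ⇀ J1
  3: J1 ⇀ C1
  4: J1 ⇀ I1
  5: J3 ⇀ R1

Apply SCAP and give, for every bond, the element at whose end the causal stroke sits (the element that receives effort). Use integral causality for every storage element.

b0 →J2
b1 →J3
b2 →Sf1
b3 →J1
b4 →I1
b5 →R1

β2 stroke at Sf1  (Sf1: flow source, stroke at near end)
β3 stroke at J1  (prefer integral on C1)
β0 stroke at J2  (J1 effort already set via bond 3)
β4 stroke at I1  (0-jn J1 has e-setter on 3)
β1 stroke at J3  (J2 effort already set via bond 0)
β5 stroke at R1  (J3 needs exactly one f-in)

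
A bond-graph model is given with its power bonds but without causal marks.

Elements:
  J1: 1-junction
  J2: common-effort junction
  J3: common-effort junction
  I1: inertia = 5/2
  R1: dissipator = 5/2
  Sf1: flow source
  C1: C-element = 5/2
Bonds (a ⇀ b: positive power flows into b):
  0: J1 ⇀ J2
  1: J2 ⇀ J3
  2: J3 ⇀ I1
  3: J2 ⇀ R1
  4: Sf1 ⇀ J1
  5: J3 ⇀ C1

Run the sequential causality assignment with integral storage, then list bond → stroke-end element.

bond 4 |Sf1  (Sf1 fixes flow; stroke at Sf1)
bond 0 |J1  (common-f at J1 fixed by 4)
bond 2 |I1  (I1 outputs flow p/I1)
bond 5 |J3  (C1 outputs effort q/C1)
bond 1 |J2  (0-jn J3 has e-setter on 5)
bond 3 |R1  (J2: bond 1 brought effort, rest push out)

β0 stroke→J1
β1 stroke→J2
β2 stroke→I1
β3 stroke→R1
β4 stroke→Sf1
β5 stroke→J3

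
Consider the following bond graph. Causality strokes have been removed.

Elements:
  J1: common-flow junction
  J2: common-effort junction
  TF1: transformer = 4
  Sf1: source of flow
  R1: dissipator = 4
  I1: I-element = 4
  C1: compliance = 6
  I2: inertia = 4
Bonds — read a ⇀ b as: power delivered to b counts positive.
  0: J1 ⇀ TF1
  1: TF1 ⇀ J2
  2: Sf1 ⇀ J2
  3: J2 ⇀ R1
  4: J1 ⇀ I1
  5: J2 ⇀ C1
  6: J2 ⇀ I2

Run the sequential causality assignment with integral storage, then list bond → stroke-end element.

β0 |J1
β1 |TF1
β2 |Sf1
β3 |R1
β4 |I1
β5 |J2
β6 |I2

bond 2 →Sf1  (Sf1 fixes flow; stroke at Sf1)
bond 4 →I1  (prefer integral on I1)
bond 0 →J1  (J1: bond 4 brought flow, rest push out)
bond 1 →TF1  (TF TF1: opposite of bond 0)
bond 5 →J2  (C1: C, integral causality)
bond 3 →R1  (common-e at J2 fixed by 5)
bond 6 →I2  (common-e at J2 fixed by 5)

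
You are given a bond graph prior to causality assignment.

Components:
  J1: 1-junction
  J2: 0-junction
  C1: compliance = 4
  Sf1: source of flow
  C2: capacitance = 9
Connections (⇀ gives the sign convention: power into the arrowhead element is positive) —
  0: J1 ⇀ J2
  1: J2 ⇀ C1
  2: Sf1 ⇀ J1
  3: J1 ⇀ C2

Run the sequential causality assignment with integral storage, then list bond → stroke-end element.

β2 →Sf1  (Sf1: flow source, stroke at near end)
β0 →J1  (common-f at J1 fixed by 2)
β3 →J1  (common-f at J1 fixed by 2)
β1 →J2  (J2 needs exactly one e-in)

bond 0 →J1
bond 1 →J2
bond 2 →Sf1
bond 3 →J1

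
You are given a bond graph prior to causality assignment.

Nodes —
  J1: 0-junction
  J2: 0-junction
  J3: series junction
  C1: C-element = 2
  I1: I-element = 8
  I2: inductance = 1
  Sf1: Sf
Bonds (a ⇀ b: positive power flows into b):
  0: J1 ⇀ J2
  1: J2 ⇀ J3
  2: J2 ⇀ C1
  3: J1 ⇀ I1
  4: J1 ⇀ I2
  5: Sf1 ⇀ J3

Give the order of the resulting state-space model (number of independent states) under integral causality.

3  (C1, I1, I2 all integral)

b5 stroke at Sf1  (Sf1: flow source, stroke at near end)
b1 stroke at J3  (common-f at J3 fixed by 5)
b2 stroke at J2  (prefer integral on C1)
b0 stroke at J1  (0-jn J2 has e-setter on 2)
b3 stroke at I1  (J1: bond 0 brought effort, rest push out)
b4 stroke at I2  (J1: bond 0 brought effort, rest push out)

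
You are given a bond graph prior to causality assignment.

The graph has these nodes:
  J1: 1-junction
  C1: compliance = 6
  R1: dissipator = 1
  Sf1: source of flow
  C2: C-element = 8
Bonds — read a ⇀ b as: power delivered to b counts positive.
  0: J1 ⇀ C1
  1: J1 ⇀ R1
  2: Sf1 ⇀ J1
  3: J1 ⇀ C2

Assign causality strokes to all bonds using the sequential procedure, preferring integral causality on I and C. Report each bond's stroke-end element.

β2 stroke at Sf1  (source Sf1 imposes f)
β0 stroke at J1  (common-f at J1 fixed by 2)
β1 stroke at J1  (J1 flow already set via bond 2)
β3 stroke at J1  (common-f at J1 fixed by 2)

bond 0 stroke→J1
bond 1 stroke→J1
bond 2 stroke→Sf1
bond 3 stroke→J1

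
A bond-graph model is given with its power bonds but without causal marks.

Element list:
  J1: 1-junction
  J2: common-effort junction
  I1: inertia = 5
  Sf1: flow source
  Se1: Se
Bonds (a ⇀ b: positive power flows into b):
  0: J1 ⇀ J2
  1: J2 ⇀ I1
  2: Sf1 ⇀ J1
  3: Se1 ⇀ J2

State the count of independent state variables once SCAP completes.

1  (I1 all integral)

b2 →Sf1  (Sf1 (Sf) sets flow on bond)
b3 →J2  (Se1 (Se) sets effort on bond)
b0 →J1  (J1: bond 2 brought flow, rest push out)
b1 →I1  (0-jn J2 has e-setter on 3)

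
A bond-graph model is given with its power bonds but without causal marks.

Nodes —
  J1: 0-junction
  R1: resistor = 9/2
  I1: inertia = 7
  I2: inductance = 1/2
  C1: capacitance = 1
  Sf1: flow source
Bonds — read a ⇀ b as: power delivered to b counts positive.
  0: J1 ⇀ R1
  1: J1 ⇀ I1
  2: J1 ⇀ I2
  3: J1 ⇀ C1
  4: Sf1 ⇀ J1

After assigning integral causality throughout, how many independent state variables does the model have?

3  (C1, I1, I2 all integral)

β4 →Sf1  (source Sf1 imposes f)
β1 →I1  (I1: I, integral causality)
β2 →I2  (prefer integral on I2)
β3 →J1  (C1: C, integral causality)
β0 →R1  (J1 effort already set via bond 3)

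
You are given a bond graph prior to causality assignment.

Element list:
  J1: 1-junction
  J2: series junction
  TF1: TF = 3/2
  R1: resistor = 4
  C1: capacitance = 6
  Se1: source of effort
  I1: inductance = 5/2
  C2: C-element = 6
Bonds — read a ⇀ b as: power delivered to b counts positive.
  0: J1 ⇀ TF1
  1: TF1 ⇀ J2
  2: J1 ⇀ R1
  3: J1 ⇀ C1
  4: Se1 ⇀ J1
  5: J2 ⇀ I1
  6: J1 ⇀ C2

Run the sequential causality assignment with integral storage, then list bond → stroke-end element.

b0 |TF1
b1 |J2
b2 |J1
b3 |J1
b4 |J1
b5 |I1
b6 |J1

bond 4 →J1  (Se1 (Se) sets effort on bond)
bond 3 →J1  (C1: C, integral causality)
bond 5 →I1  (I1 integral (f out))
bond 1 →J2  (J2: bond 5 brought flow, rest push out)
bond 0 →TF1  (TF TF1: opposite of bond 1)
bond 2 →J1  (J1: bond 0 brought flow, rest push out)
bond 6 →J1  (J1: bond 0 brought flow, rest push out)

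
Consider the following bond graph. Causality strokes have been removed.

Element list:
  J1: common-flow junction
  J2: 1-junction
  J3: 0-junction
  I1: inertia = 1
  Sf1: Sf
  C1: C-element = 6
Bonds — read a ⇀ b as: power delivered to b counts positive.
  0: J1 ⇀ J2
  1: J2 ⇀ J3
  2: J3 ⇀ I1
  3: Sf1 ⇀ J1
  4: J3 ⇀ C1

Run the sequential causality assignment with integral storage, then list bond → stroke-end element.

bond 3 →Sf1  (Sf1 (Sf) sets flow on bond)
bond 0 →J1  (common-f at J1 fixed by 3)
bond 1 →J2  (common-f at J2 fixed by 0)
bond 2 →I1  (I1 integral (f out))
bond 4 →J3  (closing 0-jn rule on J3)

bond 0 →J1
bond 1 →J2
bond 2 →I1
bond 3 →Sf1
bond 4 →J3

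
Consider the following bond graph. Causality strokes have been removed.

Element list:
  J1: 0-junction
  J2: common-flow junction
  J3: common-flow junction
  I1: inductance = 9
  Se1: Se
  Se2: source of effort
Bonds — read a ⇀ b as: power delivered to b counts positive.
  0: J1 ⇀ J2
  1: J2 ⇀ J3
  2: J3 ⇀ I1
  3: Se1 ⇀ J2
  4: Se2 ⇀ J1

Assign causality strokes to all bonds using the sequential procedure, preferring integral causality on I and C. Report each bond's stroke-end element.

β3 stroke at J2  (source Se1 imposes e)
β4 stroke at J1  (Se2: effort source, stroke at far end)
β0 stroke at J2  (common-e at J1 fixed by 4)
β1 stroke at J3  (only one flow-in slot at J2)
β2 stroke at I1  (J3 needs exactly one f-in)

b0 stroke→J2
b1 stroke→J3
b2 stroke→I1
b3 stroke→J2
b4 stroke→J1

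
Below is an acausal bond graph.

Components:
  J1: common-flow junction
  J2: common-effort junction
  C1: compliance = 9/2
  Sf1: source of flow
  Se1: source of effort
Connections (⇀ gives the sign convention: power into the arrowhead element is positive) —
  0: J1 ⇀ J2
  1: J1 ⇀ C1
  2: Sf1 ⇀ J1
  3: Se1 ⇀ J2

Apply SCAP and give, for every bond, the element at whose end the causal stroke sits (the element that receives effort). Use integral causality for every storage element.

β2 stroke→Sf1  (source Sf1 imposes f)
β3 stroke→J2  (Se1: effort source, stroke at far end)
β0 stroke→J1  (J1 flow already set via bond 2)
β1 stroke→J1  (J1: bond 2 brought flow, rest push out)

b0 stroke at J1
b1 stroke at J1
b2 stroke at Sf1
b3 stroke at J2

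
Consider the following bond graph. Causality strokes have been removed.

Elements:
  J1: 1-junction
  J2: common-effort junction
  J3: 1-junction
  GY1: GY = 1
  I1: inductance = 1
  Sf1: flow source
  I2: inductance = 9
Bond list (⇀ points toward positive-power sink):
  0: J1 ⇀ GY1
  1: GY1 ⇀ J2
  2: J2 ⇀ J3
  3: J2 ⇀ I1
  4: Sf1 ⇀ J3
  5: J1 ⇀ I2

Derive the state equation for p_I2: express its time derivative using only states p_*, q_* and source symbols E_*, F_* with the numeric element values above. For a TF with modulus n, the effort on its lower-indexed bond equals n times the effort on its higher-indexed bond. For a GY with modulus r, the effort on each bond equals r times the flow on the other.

β4 stroke→Sf1  (Sf1 fixes flow; stroke at Sf1)
β2 stroke→J3  (J3 flow already set via bond 4)
β3 stroke→I1  (I1 integral (f out))
β1 stroke→J2  (J2 needs exactly one e-in)
β0 stroke→J1  (GY1: gyrator matches bond 1)
β5 stroke→I2  (closing 1-jn rule on J1)

dp_I2/dt = -F_Sf1 - p_I1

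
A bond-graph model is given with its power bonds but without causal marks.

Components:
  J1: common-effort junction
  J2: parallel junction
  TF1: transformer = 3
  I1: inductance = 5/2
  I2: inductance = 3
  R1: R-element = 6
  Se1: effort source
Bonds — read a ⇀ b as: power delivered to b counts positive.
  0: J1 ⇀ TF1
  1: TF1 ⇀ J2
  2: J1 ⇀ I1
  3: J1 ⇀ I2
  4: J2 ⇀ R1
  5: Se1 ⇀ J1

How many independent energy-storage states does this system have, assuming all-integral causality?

2  (I1, I2 all integral)

β5 stroke at J1  (Se1 (Se) sets effort on bond)
β0 stroke at TF1  (0-jn J1 has e-setter on 5)
β2 stroke at I1  (J1: bond 5 brought effort, rest push out)
β3 stroke at I2  (J1: bond 5 brought effort, rest push out)
β1 stroke at J2  (TF1 one-in-one-out from 0)
β4 stroke at R1  (J2: bond 1 brought effort, rest push out)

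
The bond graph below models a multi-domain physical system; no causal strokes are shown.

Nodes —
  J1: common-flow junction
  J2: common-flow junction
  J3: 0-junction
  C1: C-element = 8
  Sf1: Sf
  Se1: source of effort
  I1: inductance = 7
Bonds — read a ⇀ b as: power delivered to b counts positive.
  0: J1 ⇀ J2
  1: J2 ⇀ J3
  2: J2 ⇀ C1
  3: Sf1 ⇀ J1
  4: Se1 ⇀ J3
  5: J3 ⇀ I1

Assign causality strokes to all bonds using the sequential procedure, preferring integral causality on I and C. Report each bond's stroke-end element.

bond 0 →J1
bond 1 →J2
bond 2 →J2
bond 3 →Sf1
bond 4 →J3
bond 5 →I1

b3 →Sf1  (Sf1 (Sf) sets flow on bond)
b4 →J3  (Se1 (Se) sets effort on bond)
b0 →J1  (1-jn J1 has f-setter on 3)
b1 →J2  (J2 flow already set via bond 0)
b2 →J2  (J2: bond 0 brought flow, rest push out)
b5 →I1  (J3: bond 4 brought effort, rest push out)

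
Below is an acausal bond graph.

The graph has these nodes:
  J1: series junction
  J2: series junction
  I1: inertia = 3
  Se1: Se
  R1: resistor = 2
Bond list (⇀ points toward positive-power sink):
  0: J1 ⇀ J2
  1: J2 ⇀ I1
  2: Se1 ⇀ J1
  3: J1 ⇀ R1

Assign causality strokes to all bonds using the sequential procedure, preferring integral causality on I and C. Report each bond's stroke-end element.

b0 |J2
b1 |I1
b2 |J1
b3 |J1

#2 stroke→J1  (Se1 (Se) sets effort on bond)
#1 stroke→I1  (I1: I, integral causality)
#0 stroke→J2  (J2: bond 1 brought flow, rest push out)
#3 stroke→J1  (J1 flow already set via bond 0)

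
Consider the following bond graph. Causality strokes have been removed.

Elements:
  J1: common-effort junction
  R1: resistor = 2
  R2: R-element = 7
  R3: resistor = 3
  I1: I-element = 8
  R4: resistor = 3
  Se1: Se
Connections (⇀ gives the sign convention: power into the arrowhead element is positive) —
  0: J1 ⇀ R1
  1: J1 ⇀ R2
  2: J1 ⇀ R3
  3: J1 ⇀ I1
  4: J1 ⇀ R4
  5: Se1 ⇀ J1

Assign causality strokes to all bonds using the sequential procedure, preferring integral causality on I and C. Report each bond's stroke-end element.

#5 →J1  (Se1 (Se) sets effort on bond)
#0 →R1  (0-jn J1 has e-setter on 5)
#1 →R2  (J1: bond 5 brought effort, rest push out)
#2 →R3  (J1 effort already set via bond 5)
#3 →I1  (J1: bond 5 brought effort, rest push out)
#4 →R4  (common-e at J1 fixed by 5)

bond 0 stroke at R1
bond 1 stroke at R2
bond 2 stroke at R3
bond 3 stroke at I1
bond 4 stroke at R4
bond 5 stroke at J1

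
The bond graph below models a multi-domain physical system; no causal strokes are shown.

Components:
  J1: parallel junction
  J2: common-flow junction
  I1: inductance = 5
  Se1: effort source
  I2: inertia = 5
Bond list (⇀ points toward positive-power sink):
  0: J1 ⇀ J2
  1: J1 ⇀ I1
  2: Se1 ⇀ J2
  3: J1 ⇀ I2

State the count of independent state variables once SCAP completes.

b2 stroke at J2  (Se1: effort source, stroke at far end)
b0 stroke at J1  (J2: last free bond brings flow in)
b1 stroke at I1  (common-e at J1 fixed by 0)
b3 stroke at I2  (common-e at J1 fixed by 0)

2  (I1, I2 all integral)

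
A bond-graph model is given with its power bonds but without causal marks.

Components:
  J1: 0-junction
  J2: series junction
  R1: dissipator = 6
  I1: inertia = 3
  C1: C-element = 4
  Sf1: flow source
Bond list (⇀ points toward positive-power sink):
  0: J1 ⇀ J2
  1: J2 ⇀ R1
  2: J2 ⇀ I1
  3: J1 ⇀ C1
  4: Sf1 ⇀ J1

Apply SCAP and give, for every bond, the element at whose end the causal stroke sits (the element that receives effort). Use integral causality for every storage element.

bond 4 →Sf1  (source Sf1 imposes f)
bond 2 →I1  (I1: I, integral causality)
bond 0 →J2  (J2: bond 2 brought flow, rest push out)
bond 1 →J2  (J2: bond 2 brought flow, rest push out)
bond 3 →J1  (only one effort-in slot at J1)

β0 →J2
β1 →J2
β2 →I1
β3 →J1
β4 →Sf1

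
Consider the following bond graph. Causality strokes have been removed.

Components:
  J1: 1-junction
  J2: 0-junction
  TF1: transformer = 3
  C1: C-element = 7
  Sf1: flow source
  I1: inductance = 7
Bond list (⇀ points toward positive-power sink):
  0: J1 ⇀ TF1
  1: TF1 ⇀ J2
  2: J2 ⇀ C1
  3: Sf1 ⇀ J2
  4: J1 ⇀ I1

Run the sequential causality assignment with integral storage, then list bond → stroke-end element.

#0 |J1
#1 |TF1
#2 |J2
#3 |Sf1
#4 |I1

#3 stroke→Sf1  (Sf1 (Sf) sets flow on bond)
#2 stroke→J2  (C1 integral (e out))
#1 stroke→TF1  (J2 effort already set via bond 2)
#0 stroke→J1  (TF1: transformer flips bond 1)
#4 stroke→I1  (J1 needs exactly one f-in)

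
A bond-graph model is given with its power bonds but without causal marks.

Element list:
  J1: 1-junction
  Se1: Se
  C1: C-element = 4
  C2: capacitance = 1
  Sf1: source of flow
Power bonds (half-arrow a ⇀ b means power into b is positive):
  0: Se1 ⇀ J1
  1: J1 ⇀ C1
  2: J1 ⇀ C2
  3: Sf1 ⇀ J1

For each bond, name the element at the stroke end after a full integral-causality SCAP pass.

#0 stroke→J1
#1 stroke→J1
#2 stroke→J1
#3 stroke→Sf1

#0 stroke→J1  (Se1 (Se) sets effort on bond)
#3 stroke→Sf1  (source Sf1 imposes f)
#1 stroke→J1  (1-jn J1 has f-setter on 3)
#2 stroke→J1  (1-jn J1 has f-setter on 3)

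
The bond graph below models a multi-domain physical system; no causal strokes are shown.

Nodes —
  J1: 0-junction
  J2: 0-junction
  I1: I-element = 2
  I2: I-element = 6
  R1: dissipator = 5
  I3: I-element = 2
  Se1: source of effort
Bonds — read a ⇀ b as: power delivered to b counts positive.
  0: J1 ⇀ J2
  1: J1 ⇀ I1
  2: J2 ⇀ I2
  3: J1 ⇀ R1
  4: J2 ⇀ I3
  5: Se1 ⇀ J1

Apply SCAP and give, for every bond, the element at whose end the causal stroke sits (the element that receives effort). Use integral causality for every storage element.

β5 |J1  (Se1 fixes effort; stroke away)
β0 |J2  (common-e at J1 fixed by 5)
β1 |I1  (0-jn J1 has e-setter on 5)
β3 |R1  (J1: bond 5 brought effort, rest push out)
β2 |I2  (common-e at J2 fixed by 0)
β4 |I3  (J2: bond 0 brought effort, rest push out)

bond 0 stroke→J2
bond 1 stroke→I1
bond 2 stroke→I2
bond 3 stroke→R1
bond 4 stroke→I3
bond 5 stroke→J1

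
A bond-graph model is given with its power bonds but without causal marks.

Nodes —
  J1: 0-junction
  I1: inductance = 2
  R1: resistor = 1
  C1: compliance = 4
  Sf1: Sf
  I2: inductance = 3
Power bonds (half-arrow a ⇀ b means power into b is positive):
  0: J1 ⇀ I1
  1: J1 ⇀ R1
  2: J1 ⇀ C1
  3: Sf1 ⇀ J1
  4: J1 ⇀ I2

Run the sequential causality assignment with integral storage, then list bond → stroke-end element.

#0 |I1
#1 |R1
#2 |J1
#3 |Sf1
#4 |I2

β3 stroke at Sf1  (Sf1: flow source, stroke at near end)
β0 stroke at I1  (prefer integral on I1)
β2 stroke at J1  (C1 integral (e out))
β1 stroke at R1  (0-jn J1 has e-setter on 2)
β4 stroke at I2  (J1 effort already set via bond 2)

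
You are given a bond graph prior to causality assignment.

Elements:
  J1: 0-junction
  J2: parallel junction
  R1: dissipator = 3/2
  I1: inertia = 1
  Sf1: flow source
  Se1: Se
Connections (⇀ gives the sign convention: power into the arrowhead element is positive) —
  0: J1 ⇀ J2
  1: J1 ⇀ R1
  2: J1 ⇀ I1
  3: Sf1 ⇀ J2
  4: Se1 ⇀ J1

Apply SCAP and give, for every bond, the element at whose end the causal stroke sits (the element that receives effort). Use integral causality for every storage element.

#3 |Sf1  (Sf1 fixes flow; stroke at Sf1)
#4 |J1  (Se1 (Se) sets effort on bond)
#0 |J2  (J1: bond 4 brought effort, rest push out)
#1 |R1  (0-jn J1 has e-setter on 4)
#2 |I1  (common-e at J1 fixed by 4)

#0 |J2
#1 |R1
#2 |I1
#3 |Sf1
#4 |J1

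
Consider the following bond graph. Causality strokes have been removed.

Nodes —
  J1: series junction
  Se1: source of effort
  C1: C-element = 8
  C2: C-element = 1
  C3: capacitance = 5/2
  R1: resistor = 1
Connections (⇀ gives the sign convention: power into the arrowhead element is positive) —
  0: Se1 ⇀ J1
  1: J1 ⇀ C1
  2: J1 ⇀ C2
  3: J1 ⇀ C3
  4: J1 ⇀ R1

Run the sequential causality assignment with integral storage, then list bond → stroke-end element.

#0 stroke at J1
#1 stroke at J1
#2 stroke at J1
#3 stroke at J1
#4 stroke at R1

β0 stroke at J1  (Se1: effort source, stroke at far end)
β1 stroke at J1  (C1 integral (e out))
β2 stroke at J1  (prefer integral on C2)
β3 stroke at J1  (C3 outputs effort q/C3)
β4 stroke at R1  (J1: last free bond brings flow in)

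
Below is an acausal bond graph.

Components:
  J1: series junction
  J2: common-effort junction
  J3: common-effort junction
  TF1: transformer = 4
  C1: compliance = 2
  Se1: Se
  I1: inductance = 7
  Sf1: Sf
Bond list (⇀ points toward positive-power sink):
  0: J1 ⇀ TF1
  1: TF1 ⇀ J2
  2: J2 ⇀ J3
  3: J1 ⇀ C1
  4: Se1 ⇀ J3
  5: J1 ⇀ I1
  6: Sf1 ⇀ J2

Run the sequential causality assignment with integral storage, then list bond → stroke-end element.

bond 0 →J1
bond 1 →TF1
bond 2 →J2
bond 3 →J1
bond 4 →J3
bond 5 →I1
bond 6 →Sf1

#4 stroke→J3  (Se1: effort source, stroke at far end)
#6 stroke→Sf1  (Sf1: flow source, stroke at near end)
#2 stroke→J2  (0-jn J3 has e-setter on 4)
#1 stroke→TF1  (J2: bond 2 brought effort, rest push out)
#0 stroke→J1  (through TF1, causality passes straight; one stroke at TF1)
#3 stroke→J1  (C1 outputs effort q/C1)
#5 stroke→I1  (only one flow-in slot at J1)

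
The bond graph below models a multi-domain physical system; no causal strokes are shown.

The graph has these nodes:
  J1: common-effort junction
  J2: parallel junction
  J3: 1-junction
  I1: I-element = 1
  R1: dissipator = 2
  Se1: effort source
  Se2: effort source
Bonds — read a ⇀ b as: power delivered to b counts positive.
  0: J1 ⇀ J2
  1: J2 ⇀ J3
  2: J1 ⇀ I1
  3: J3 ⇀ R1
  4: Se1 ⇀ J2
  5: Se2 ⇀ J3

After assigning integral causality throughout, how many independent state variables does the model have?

1  (I1 all integral)

β4 stroke at J2  (Se1 (Se) sets effort on bond)
β5 stroke at J3  (Se2 fixes effort; stroke away)
β0 stroke at J1  (J2 effort already set via bond 4)
β1 stroke at J3  (common-e at J2 fixed by 4)
β3 stroke at R1  (closing 1-jn rule on J3)
β2 stroke at I1  (J1: bond 0 brought effort, rest push out)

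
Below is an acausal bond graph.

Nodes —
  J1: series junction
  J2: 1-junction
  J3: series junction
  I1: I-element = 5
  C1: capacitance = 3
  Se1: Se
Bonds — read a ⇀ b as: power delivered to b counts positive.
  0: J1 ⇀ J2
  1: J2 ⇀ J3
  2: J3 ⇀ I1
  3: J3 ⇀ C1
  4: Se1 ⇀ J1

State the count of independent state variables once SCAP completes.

2  (C1, I1 all integral)

#4 →J1  (Se1 fixes effort; stroke away)
#0 →J2  (only one flow-in slot at J1)
#1 →J3  (J2 needs exactly one f-in)
#2 →I1  (I1 outputs flow p/I1)
#3 →J3  (1-jn J3 has f-setter on 2)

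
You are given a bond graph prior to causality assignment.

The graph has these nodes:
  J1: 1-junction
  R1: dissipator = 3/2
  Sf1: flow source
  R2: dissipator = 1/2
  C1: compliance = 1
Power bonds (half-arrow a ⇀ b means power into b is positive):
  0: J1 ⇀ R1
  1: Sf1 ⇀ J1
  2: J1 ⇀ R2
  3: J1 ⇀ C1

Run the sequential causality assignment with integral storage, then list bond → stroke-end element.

β1 →Sf1  (source Sf1 imposes f)
β0 →J1  (J1 flow already set via bond 1)
β2 →J1  (1-jn J1 has f-setter on 1)
β3 →J1  (1-jn J1 has f-setter on 1)

b0 |J1
b1 |Sf1
b2 |J1
b3 |J1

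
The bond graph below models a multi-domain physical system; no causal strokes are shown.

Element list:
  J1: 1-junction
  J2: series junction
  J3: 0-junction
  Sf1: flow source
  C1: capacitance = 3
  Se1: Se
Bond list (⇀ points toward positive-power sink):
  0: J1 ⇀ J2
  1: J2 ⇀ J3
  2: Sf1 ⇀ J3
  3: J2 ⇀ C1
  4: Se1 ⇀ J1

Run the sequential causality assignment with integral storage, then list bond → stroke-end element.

β2 →Sf1  (Sf1 (Sf) sets flow on bond)
β4 →J1  (Se1 fixes effort; stroke away)
β0 →J2  (J1 needs exactly one f-in)
β1 →J3  (J3: last free bond brings effort in)
β3 →J2  (1-jn J2 has f-setter on 1)

β0 |J2
β1 |J3
β2 |Sf1
β3 |J2
β4 |J1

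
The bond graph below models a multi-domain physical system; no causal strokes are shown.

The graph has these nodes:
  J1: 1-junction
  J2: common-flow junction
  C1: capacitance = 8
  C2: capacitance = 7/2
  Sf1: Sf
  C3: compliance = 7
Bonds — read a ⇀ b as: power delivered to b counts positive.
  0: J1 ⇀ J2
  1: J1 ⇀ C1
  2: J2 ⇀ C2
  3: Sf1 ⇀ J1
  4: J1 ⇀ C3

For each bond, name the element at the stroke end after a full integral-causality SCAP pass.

#3 →Sf1  (source Sf1 imposes f)
#0 →J1  (J1: bond 3 brought flow, rest push out)
#1 →J1  (J1 flow already set via bond 3)
#4 →J1  (J1: bond 3 brought flow, rest push out)
#2 →J2  (common-f at J2 fixed by 0)

b0 stroke at J1
b1 stroke at J1
b2 stroke at J2
b3 stroke at Sf1
b4 stroke at J1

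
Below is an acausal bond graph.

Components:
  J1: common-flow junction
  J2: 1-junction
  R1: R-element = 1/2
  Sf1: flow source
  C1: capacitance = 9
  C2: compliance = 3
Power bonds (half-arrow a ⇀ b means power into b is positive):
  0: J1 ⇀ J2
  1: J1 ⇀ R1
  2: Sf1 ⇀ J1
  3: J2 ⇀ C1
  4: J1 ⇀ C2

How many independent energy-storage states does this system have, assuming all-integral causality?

2  (C1, C2 all integral)

#2 stroke→Sf1  (Sf1 (Sf) sets flow on bond)
#0 stroke→J1  (J1 flow already set via bond 2)
#1 stroke→J1  (1-jn J1 has f-setter on 2)
#4 stroke→J1  (J1 flow already set via bond 2)
#3 stroke→J2  (1-jn J2 has f-setter on 0)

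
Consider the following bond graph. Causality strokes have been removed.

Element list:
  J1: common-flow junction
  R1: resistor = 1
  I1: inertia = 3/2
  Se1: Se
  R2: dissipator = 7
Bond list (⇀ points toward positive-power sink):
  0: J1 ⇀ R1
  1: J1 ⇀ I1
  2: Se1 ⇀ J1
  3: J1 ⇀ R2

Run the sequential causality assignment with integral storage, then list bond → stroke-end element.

#2 stroke→J1  (source Se1 imposes e)
#1 stroke→I1  (I1: I, integral causality)
#0 stroke→J1  (J1: bond 1 brought flow, rest push out)
#3 stroke→J1  (common-f at J1 fixed by 1)

β0 →J1
β1 →I1
β2 →J1
β3 →J1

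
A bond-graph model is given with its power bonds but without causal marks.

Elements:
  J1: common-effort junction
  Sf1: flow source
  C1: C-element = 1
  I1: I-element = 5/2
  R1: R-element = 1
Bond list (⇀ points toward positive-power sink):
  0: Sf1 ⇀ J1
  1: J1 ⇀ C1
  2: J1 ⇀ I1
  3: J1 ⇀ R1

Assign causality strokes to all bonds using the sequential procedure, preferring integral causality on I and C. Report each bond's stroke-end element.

#0 stroke at Sf1
#1 stroke at J1
#2 stroke at I1
#3 stroke at R1

bond 0 stroke→Sf1  (Sf1 fixes flow; stroke at Sf1)
bond 1 stroke→J1  (prefer integral on C1)
bond 2 stroke→I1  (0-jn J1 has e-setter on 1)
bond 3 stroke→R1  (J1 effort already set via bond 1)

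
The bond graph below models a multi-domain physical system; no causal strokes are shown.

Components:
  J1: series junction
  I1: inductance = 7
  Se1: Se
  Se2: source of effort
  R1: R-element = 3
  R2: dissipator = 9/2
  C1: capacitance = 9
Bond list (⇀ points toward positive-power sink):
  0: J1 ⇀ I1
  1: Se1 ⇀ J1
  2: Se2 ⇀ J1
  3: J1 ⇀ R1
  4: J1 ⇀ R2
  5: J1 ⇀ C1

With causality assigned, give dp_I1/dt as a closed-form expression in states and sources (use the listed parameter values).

dp_I1/dt = E_Se1 + E_Se2 - 15*p_I1/14 - q_C1/9

#1 |J1  (Se1 fixes effort; stroke away)
#2 |J1  (Se2 (Se) sets effort on bond)
#0 |I1  (I1 outputs flow p/I1)
#3 |J1  (J1: bond 0 brought flow, rest push out)
#4 |J1  (1-jn J1 has f-setter on 0)
#5 |J1  (J1: bond 0 brought flow, rest push out)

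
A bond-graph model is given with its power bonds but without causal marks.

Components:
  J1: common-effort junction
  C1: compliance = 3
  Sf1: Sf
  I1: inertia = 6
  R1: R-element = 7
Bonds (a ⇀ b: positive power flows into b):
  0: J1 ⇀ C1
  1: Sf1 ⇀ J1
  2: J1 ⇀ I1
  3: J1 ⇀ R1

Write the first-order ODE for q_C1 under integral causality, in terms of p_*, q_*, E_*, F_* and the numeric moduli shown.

b1 stroke→Sf1  (Sf1: flow source, stroke at near end)
b0 stroke→J1  (C1: C, integral causality)
b2 stroke→I1  (0-jn J1 has e-setter on 0)
b3 stroke→R1  (common-e at J1 fixed by 0)

dq_C1/dt = F_Sf1 - p_I1/6 - q_C1/21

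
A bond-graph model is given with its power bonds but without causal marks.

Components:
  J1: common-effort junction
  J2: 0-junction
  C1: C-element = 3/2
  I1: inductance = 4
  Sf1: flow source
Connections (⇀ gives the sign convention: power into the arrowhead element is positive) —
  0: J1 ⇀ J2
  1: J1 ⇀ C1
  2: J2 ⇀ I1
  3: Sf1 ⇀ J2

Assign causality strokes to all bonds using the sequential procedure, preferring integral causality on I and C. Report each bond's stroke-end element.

bond 3 |Sf1  (Sf1 (Sf) sets flow on bond)
bond 1 |J1  (C1 outputs effort q/C1)
bond 0 |J2  (J1 effort already set via bond 1)
bond 2 |I1  (J2 effort already set via bond 0)

#0 |J2
#1 |J1
#2 |I1
#3 |Sf1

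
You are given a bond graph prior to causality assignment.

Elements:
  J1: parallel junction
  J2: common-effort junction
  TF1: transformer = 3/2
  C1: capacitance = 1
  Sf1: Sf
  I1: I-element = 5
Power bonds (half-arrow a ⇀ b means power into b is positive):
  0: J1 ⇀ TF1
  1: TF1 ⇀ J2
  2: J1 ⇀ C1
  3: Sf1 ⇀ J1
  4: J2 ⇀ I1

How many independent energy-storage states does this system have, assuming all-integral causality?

#3 stroke at Sf1  (Sf1 fixes flow; stroke at Sf1)
#2 stroke at J1  (C1 integral (e out))
#0 stroke at TF1  (0-jn J1 has e-setter on 2)
#1 stroke at J2  (through TF1, causality passes straight; one stroke at TF1)
#4 stroke at I1  (J2: bond 1 brought effort, rest push out)

2  (C1, I1 all integral)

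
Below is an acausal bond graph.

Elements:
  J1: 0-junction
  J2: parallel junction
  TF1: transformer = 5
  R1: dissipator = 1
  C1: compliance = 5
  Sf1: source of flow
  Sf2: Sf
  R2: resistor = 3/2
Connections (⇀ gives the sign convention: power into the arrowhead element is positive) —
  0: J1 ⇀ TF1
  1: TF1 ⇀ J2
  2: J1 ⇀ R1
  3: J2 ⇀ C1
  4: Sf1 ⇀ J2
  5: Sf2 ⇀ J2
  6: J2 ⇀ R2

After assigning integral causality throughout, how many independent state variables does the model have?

#4 →Sf1  (Sf1 fixes flow; stroke at Sf1)
#5 →Sf2  (Sf2 (Sf) sets flow on bond)
#3 →J2  (C1 outputs effort q/C1)
#1 →TF1  (0-jn J2 has e-setter on 3)
#6 →R2  (0-jn J2 has e-setter on 3)
#0 →J1  (through TF1, causality passes straight; one stroke at TF1)
#2 →R1  (J1: bond 0 brought effort, rest push out)

1  (C1 all integral)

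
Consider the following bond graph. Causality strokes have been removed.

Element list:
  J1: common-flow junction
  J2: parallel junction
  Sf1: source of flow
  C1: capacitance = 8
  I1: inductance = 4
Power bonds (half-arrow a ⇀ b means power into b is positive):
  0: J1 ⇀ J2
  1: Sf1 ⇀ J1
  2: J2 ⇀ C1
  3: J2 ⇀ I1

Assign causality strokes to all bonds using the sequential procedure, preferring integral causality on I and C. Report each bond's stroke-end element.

b1 stroke at Sf1  (Sf1: flow source, stroke at near end)
b0 stroke at J1  (J1 flow already set via bond 1)
b2 stroke at J2  (C1 integral (e out))
b3 stroke at I1  (common-e at J2 fixed by 2)

bond 0 stroke at J1
bond 1 stroke at Sf1
bond 2 stroke at J2
bond 3 stroke at I1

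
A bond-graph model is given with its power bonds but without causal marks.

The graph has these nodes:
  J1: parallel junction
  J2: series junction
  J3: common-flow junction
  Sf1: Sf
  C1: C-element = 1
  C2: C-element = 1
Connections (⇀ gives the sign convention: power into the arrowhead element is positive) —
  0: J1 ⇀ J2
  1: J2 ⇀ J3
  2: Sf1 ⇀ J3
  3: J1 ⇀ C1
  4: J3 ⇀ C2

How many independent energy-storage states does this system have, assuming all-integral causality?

β2 |Sf1  (Sf1: flow source, stroke at near end)
β1 |J3  (J3: bond 2 brought flow, rest push out)
β4 |J3  (J3 flow already set via bond 2)
β0 |J2  (common-f at J2 fixed by 1)
β3 |J1  (only one effort-in slot at J1)

2  (C1, C2 all integral)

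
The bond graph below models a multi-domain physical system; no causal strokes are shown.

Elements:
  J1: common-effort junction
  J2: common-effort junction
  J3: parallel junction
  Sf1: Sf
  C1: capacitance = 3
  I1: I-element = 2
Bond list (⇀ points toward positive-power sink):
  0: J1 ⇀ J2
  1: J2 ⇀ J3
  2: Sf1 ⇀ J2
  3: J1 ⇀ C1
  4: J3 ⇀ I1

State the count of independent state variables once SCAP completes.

2  (C1, I1 all integral)

bond 2 →Sf1  (Sf1: flow source, stroke at near end)
bond 3 →J1  (C1 outputs effort q/C1)
bond 0 →J2  (J1: bond 3 brought effort, rest push out)
bond 1 →J3  (0-jn J2 has e-setter on 0)
bond 4 →I1  (common-e at J3 fixed by 1)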